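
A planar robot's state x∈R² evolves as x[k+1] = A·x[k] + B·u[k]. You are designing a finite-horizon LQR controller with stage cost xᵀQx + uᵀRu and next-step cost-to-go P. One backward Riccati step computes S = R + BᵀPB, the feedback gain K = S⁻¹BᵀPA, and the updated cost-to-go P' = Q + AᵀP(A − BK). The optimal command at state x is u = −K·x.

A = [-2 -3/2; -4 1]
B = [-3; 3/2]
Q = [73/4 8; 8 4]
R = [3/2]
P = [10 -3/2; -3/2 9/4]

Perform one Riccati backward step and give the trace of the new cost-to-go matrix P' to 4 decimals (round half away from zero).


BᵀP = [-32.2500 7.8750]
S = R + BᵀPB = [3/2] + [108.5625] = [110.0625]
BᵀPA = [33.0000 56.2500]
K = S⁻¹·BᵀPA = [0.2998 0.5111]
A−BK = [-1.1005 0.0332; -4.4497 0.2334]
AᵀP(A−BK) = [42.1056 -1.8654; -1.8654 0.5021]
P' = Q + AᵀP(A−BK) = [60.3556 6.1346; 6.1346 4.5021]
tr(P') = 64.8578

64.8578


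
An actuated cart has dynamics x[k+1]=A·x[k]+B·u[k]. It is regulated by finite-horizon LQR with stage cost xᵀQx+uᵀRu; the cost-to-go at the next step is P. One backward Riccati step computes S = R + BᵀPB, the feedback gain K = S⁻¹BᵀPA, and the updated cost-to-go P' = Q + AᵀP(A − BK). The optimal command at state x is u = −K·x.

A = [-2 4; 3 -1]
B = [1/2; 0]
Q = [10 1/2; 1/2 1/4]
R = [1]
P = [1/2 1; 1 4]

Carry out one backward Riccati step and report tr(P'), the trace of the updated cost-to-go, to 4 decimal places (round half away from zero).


39.1389

BᵀP = [0.2500 0.5000]
S = R + BᵀPB = [1] + [0.1250] = [1.1250]
BᵀPA = [1.0000 0.5000]
K = S⁻¹·BᵀPA = [0.8889 0.4444]
A−BK = [-2.4444 3.7778; 3.0000 -1.0000]
AᵀP(A−BK) = [25.1111 -2.4444; -2.4444 3.7778]
P' = Q + AᵀP(A−BK) = [35.1111 -1.9444; -1.9444 4.0278]
tr(P') = 39.1389


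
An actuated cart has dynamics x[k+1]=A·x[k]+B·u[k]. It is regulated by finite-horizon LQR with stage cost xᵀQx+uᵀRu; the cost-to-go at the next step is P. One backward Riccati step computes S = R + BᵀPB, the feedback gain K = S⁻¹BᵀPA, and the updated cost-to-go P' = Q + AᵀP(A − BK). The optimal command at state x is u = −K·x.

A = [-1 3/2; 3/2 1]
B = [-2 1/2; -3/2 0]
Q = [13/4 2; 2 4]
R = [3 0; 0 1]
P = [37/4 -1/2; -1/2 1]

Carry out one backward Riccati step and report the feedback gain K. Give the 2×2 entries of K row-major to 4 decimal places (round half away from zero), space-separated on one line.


BᵀP = [-17.7500 -0.5000; 4.6250 -0.2500]
S = R + BᵀPB = [3 0; 0 1] + [36.2500 -8.8750; -8.8750 2.3125] = [39.2500 -8.8750; -8.8750 3.3125]
BᵀPA = [17.0000 -27.1250; -5.0000 6.6875]
K = S⁻¹·BᵀPA = [0.2329 -0.5951; -0.8854 0.4244]
A−BK = [-0.0915 0.0976; 1.8494 0.1073]
AᵀP(A−BK) = [4.6134 -0.7610; -0.7610 1.3317]
P' = Q + AᵀP(A−BK) = [7.8634 1.2390; 1.2390 5.3317]
tr(P') = 13.1951

0.2329 -0.5951 -0.8854 0.4244


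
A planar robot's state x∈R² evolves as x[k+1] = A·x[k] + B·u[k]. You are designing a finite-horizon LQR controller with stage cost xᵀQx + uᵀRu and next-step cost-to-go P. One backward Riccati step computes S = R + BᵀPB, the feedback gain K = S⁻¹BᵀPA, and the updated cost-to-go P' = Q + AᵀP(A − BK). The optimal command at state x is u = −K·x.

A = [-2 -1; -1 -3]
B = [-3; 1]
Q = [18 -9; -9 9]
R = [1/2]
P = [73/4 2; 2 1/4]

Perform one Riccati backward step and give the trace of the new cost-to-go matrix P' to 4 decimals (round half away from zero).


BᵀP = [-52.7500 -5.7500]
S = R + BᵀPB = [1/2] + [152.5000] = [153.0000]
BᵀPA = [111.2500 70.0000]
K = S⁻¹·BᵀPA = [0.7271 0.4575]
A−BK = [0.1814 0.3725; -1.7271 -3.4575]
AᵀP(A−BK) = [0.3574 0.3513; 0.3513 0.4739]
P' = Q + AᵀP(A−BK) = [18.3574 -8.6487; -8.6487 9.4739]
tr(P') = 27.8313

27.8313


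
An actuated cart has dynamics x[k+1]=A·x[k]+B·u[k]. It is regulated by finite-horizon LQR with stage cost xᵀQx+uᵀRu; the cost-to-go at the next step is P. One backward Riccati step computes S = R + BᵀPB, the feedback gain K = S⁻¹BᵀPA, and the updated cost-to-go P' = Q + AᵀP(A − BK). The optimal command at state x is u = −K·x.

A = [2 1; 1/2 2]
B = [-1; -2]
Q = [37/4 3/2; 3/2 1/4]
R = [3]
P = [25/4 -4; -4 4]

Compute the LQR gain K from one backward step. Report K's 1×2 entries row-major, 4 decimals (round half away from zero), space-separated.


BᵀP = [1.7500 -4.0000]
S = R + BᵀPB = [3] + [6.2500] = [9.2500]
BᵀPA = [1.5000 -6.2500]
K = S⁻¹·BᵀPA = [0.1622 -0.6757]
A−BK = [2.1622 0.3243; 0.8243 0.6486]
AᵀP(A−BK) = [17.7568 -0.4865; -0.4865 2.0270]
P' = Q + AᵀP(A−BK) = [27.0068 1.0135; 1.0135 2.2770]
tr(P') = 29.2838

0.1622 -0.6757


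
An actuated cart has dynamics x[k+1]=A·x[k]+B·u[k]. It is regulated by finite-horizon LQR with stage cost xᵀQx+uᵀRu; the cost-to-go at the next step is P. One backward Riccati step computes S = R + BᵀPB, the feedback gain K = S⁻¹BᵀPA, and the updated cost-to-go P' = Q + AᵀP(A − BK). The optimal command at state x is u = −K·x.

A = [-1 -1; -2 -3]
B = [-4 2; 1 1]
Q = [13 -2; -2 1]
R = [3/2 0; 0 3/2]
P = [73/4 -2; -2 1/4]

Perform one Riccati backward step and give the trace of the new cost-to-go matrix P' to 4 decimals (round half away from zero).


BᵀP = [-75.0000 8.2500; 34.5000 -3.7500]
S = R + BᵀPB = [3/2 0; 0 3/2] + [308.2500 -141.7500; -141.7500 65.2500] = [309.7500 -141.7500; -141.7500 66.7500]
BᵀPA = [58.5000 50.2500; -27.0000 -23.2500]
K = S⁻¹·BᵀPA = [0.1332 0.1004; -0.1216 -0.1351]
A−BK = [-0.2239 -0.3282; -2.0116 -2.9653]
AᵀP(A−BK) = [0.1737 0.2288; 0.2288 0.3137]
P' = Q + AᵀP(A−BK) = [13.1737 -1.7712; -1.7712 1.3137]
tr(P') = 14.4875

14.4875


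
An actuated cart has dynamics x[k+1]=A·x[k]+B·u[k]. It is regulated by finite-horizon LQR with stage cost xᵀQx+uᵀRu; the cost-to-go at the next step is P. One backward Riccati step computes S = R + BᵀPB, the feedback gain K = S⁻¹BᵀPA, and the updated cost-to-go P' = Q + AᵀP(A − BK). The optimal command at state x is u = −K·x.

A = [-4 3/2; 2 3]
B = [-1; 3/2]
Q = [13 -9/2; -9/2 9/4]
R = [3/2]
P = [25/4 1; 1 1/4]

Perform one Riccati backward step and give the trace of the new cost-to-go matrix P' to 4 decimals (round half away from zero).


BᵀP = [-4.7500 -0.6250]
S = R + BᵀPB = [3/2] + [3.8125] = [5.3125]
BᵀPA = [17.7500 -9.0000]
K = S⁻¹·BᵀPA = [3.3412 -1.6941]
A−BK = [-0.6588 -0.1941; -3.0118 5.5412]
AᵀP(A−BK) = [25.6941 -14.9294; -14.9294 10.0654]
P' = Q + AᵀP(A−BK) = [38.6941 -19.4294; -19.4294 12.3154]
tr(P') = 51.0096

51.0096


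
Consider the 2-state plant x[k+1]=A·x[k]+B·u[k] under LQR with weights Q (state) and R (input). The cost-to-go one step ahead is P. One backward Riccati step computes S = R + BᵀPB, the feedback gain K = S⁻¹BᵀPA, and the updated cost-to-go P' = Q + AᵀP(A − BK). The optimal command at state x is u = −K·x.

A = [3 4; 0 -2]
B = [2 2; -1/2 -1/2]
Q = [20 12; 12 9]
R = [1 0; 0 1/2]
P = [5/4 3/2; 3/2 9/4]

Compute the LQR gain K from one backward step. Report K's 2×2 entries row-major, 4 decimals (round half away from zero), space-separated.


0.6043 0.3741 1.2086 0.7482

BᵀP = [1.7500 1.8750; 1.7500 1.8750]
S = R + BᵀPB = [1 0; 0 1/2] + [2.5625 2.5625; 2.5625 2.5625] = [3.5625 2.5625; 2.5625 3.0625]
BᵀPA = [5.2500 3.2500; 5.2500 3.2500]
K = S⁻¹·BᵀPA = [0.6043 0.3741; 1.2086 0.7482]
A−BK = [-0.6259 1.7554; 0.9065 -1.4388]
AᵀP(A−BK) = [1.7320 0.1079; 0.1079 1.3525]
P' = Q + AᵀP(A−BK) = [21.7320 12.1079; 12.1079 10.3525]
tr(P') = 32.0845


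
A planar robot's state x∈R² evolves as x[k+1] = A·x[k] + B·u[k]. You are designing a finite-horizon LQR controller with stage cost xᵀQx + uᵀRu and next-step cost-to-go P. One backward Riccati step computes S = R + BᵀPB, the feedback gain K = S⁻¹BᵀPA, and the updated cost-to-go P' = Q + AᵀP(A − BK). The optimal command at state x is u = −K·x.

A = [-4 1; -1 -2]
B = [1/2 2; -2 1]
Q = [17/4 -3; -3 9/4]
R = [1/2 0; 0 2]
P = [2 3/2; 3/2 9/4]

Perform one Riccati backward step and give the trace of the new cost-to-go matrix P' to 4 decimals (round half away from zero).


12.6090

BᵀP = [-2.0000 -3.7500; 5.5000 5.2500]
S = R + BᵀPB = [1/2 0; 0 2] + [6.5000 -7.7500; -7.7500 16.2500] = [7.0000 -7.7500; -7.7500 18.2500]
BᵀPA = [11.7500 5.5000; -27.2500 -5.0000]
K = S⁻¹·BᵀPA = [0.0480 0.9104; -1.4728 0.1127]
A−BK = [-1.0785 0.3195; 0.5688 -0.2918]
AᵀP(A−BK) = [5.5531 -0.6279; -0.6279 0.5559]
P' = Q + AᵀP(A−BK) = [9.8031 -3.6279; -3.6279 2.8059]
tr(P') = 12.6090


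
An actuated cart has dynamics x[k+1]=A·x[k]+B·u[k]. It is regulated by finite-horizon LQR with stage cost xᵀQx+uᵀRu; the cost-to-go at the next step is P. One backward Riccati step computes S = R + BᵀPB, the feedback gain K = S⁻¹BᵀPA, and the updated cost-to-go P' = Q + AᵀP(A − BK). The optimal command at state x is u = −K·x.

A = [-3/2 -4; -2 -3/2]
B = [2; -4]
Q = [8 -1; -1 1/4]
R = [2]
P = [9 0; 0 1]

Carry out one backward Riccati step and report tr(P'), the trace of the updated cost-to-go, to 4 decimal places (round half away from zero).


BᵀP = [18.0000 -4.0000]
S = R + BᵀPB = [2] + [52.0000] = [54.0000]
BᵀPA = [-19.0000 -66.0000]
K = S⁻¹·BᵀPA = [-0.3519 -1.2222]
A−BK = [-0.7963 -1.5556; -3.4074 -6.3889]
AᵀP(A−BK) = [17.5648 33.7778; 33.7778 65.5833]
P' = Q + AᵀP(A−BK) = [25.5648 32.7778; 32.7778 65.8333]
tr(P') = 91.3981

91.3981


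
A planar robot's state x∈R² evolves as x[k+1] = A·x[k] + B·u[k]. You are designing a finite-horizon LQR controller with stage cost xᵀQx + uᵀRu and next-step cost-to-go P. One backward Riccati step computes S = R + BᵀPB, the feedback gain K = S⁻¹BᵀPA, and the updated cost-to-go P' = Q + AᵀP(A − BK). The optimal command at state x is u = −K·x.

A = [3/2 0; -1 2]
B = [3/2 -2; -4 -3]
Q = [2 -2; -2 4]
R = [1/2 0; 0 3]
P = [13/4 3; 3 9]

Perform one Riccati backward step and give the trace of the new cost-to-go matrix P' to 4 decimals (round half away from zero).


BᵀP = [-7.1250 -31.5000; -15.5000 -33.0000]
S = R + BᵀPB = [1/2 0; 0 3] + [115.3125 108.7500; 108.7500 130.0000] = [115.8125 108.7500; 108.7500 133.0000]
BᵀPA = [20.8125 -63.0000; 9.7500 -66.0000]
K = S⁻¹·BᵀPA = [0.4775 -0.3359; -0.3171 -0.2216]
A−BK = [0.1495 0.0608; -0.0414 -0.0084]
AᵀP(A−BK) = [0.4666 0.1519; 0.1519 0.2133]
P' = Q + AᵀP(A−BK) = [2.4666 -1.8481; -1.8481 4.2133]
tr(P') = 6.6799

6.6799


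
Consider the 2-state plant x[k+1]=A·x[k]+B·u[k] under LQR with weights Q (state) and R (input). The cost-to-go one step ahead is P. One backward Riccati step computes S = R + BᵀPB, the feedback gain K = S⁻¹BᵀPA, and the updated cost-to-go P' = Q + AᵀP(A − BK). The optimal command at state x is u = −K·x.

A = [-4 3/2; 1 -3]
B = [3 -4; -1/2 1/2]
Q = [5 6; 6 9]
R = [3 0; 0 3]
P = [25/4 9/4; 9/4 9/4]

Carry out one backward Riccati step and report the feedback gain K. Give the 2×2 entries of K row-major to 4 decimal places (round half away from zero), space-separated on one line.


BᵀP = [17.6250 5.6250; -23.8750 -7.8750]
S = R + BᵀPB = [3 0; 0 3] + [50.0625 -67.6875; -67.6875 91.5625] = [53.0625 -67.6875; -67.6875 94.5625]
BᵀPA = [-64.8750 9.5625; 87.6250 -12.1875]
K = S⁻¹·BᵀPA = [-0.4669 0.1819; 0.5924 0.0013]
A−BK = [-0.2296 0.9596; 0.4703 -2.9097]
AᵀP(A−BK) = [2.0482 -2.1900; -2.1900 12.3392]
P' = Q + AᵀP(A−BK) = [7.0482 3.8100; 3.8100 21.3392]
tr(P') = 28.3874

-0.4669 0.1819 0.5924 0.0013


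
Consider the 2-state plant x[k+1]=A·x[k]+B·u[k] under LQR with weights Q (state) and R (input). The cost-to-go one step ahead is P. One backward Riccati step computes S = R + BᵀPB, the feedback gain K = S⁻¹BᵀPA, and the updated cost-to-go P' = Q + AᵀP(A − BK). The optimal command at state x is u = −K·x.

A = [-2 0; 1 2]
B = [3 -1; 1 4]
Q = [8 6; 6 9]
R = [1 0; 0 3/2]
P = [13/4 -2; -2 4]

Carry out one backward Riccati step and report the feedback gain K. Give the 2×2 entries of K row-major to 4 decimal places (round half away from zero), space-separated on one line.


-0.5161 0.1392 0.3820 0.4507

BᵀP = [7.7500 -2.0000; -11.2500 18.0000]
S = R + BᵀPB = [1 0; 0 3/2] + [21.2500 -15.7500; -15.7500 83.2500] = [22.2500 -15.7500; -15.7500 84.7500]
BᵀPA = [-17.5000 -4.0000; 40.5000 36.0000]
K = S⁻¹·BᵀPA = [-0.5161 0.1392; 0.3820 0.4507]
A−BK = [-0.0696 0.0330; -0.0117 0.0582]
AᵀP(A−BK) = [0.4983 0.1850; 0.1850 0.3334]
P' = Q + AᵀP(A−BK) = [8.4983 6.1850; 6.1850 9.3334]
tr(P') = 17.8317


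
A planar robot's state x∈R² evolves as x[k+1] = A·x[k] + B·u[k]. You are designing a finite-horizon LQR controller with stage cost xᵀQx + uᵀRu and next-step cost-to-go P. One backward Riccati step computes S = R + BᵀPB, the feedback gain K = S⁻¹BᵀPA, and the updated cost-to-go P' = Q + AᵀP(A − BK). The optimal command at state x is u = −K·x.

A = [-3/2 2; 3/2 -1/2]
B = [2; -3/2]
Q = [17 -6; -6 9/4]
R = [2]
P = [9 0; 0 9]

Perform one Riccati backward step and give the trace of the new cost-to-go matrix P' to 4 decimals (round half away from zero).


BᵀP = [18.0000 -13.5000]
S = R + BᵀPB = [2] + [56.2500] = [58.2500]
BᵀPA = [-47.2500 42.7500]
K = S⁻¹·BᵀPA = [-0.8112 0.7339]
A−BK = [0.1223 0.5322; 0.2833 0.6009]
AᵀP(A−BK) = [2.1727 0.9270; 0.9270 6.8755]
P' = Q + AᵀP(A−BK) = [19.1727 -5.0730; -5.0730 9.1255]
tr(P') = 28.2983

28.2983


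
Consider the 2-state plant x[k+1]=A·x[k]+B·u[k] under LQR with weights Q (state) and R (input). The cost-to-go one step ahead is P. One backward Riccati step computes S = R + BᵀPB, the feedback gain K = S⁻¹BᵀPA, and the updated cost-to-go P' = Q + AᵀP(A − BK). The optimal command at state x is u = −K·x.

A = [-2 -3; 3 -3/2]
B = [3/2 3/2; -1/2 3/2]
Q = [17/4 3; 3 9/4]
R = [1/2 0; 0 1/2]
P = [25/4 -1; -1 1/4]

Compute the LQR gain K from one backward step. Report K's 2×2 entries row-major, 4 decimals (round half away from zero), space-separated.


-1.3729 -0.9562 -0.2010 -0.9510

BᵀP = [9.8750 -1.6250; 7.8750 -1.1250]
S = R + BᵀPB = [1/2 0; 0 1/2] + [15.6250 12.3750; 12.3750 10.1250] = [16.1250 12.3750; 12.3750 10.6250]
BᵀPA = [-24.6250 -27.1875; -19.1250 -21.9375]
K = S⁻¹·BᵀPA = [-1.3729 -0.9562; -0.2010 -0.9510]
A−BK = [0.3608 -0.1392; 2.6151 -0.5515]
AᵀP(A−BK) = [1.5988 0.6405; 0.6405 0.9530]
P' = Q + AᵀP(A−BK) = [5.8488 3.6405; 3.6405 3.2030]
tr(P') = 9.0518


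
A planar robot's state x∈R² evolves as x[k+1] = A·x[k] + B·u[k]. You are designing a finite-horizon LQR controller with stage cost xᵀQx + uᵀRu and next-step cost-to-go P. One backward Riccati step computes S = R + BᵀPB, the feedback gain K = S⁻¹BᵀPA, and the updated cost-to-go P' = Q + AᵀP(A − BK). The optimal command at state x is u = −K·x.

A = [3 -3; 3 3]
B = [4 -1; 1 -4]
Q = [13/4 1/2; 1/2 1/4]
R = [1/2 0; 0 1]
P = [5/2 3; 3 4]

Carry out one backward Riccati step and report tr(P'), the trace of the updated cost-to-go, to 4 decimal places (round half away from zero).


5.0277

BᵀP = [13.0000 16.0000; -14.5000 -19.0000]
S = R + BᵀPB = [1/2 0; 0 1] + [68.0000 -77.0000; -77.0000 90.5000] = [68.5000 -77.0000; -77.0000 91.5000]
BᵀPA = [87.0000 9.0000; -100.5000 -13.5000]
K = S⁻¹·BᵀPA = [0.6554 -0.6376; -0.5469 -0.6841]
A−BK = [-0.1683 -1.1336; 0.1572 0.9011]
AᵀP(A−BK) = [0.5247 0.2192; 0.2192 1.0030]
P' = Q + AᵀP(A−BK) = [3.7747 0.7192; 0.7192 1.2530]
tr(P') = 5.0277


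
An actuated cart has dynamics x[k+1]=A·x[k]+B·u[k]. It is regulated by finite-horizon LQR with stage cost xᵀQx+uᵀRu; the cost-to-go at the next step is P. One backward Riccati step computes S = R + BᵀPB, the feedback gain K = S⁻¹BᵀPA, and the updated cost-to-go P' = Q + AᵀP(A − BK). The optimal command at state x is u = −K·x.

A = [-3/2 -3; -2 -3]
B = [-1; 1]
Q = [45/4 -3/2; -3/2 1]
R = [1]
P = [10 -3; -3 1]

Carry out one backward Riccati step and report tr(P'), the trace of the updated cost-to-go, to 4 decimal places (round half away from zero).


17.9028

BᵀP = [-13.0000 4.0000]
S = R + BᵀPB = [1] + [17.0000] = [18.0000]
BᵀPA = [11.5000 27.0000]
K = S⁻¹·BᵀPA = [0.6389 1.5000]
A−BK = [-0.8611 -1.5000; -2.6389 -4.5000]
AᵀP(A−BK) = [1.1528 2.2500; 2.2500 4.5000]
P' = Q + AᵀP(A−BK) = [12.4028 0.7500; 0.7500 5.5000]
tr(P') = 17.9028


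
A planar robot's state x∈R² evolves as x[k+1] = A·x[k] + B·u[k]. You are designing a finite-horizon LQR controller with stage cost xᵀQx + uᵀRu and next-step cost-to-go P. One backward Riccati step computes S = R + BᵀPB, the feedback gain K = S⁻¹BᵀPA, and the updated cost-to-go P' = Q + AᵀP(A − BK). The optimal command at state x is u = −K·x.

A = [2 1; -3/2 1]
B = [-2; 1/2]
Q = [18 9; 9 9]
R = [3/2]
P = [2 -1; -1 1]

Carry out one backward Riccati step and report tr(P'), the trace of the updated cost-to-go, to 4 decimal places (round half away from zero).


30.0745

BᵀP = [-4.5000 2.5000]
S = R + BᵀPB = [3/2] + [10.2500] = [11.7500]
BᵀPA = [-12.7500 -2.0000]
K = S⁻¹·BᵀPA = [-1.0851 -0.1702]
A−BK = [-0.1702 0.6596; -0.9574 1.0851]
AᵀP(A−BK) = [2.4149 -0.1702; -0.1702 0.6596]
P' = Q + AᵀP(A−BK) = [20.4149 8.8298; 8.8298 9.6596]
tr(P') = 30.0745


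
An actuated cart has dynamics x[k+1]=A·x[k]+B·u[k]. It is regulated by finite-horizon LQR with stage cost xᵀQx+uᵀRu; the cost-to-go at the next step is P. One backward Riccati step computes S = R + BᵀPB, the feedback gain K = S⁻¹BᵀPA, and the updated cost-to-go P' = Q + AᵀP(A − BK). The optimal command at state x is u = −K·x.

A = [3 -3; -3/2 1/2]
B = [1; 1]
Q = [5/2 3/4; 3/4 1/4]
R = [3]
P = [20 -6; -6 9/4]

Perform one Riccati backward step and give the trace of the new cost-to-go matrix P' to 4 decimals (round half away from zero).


BᵀP = [14.0000 -3.7500]
S = R + BᵀPB = [3] + [10.2500] = [13.2500]
BᵀPA = [47.6250 -43.8750]
K = S⁻¹·BᵀPA = [3.5943 -3.3113]
A−BK = [-0.5943 0.3113; -5.0943 3.8113]
AᵀP(A−BK) = [67.8821 -59.9858; -59.9858 53.2783]
P' = Q + AᵀP(A−BK) = [70.3821 -59.2358; -59.2358 53.5283]
tr(P') = 123.9104

123.9104


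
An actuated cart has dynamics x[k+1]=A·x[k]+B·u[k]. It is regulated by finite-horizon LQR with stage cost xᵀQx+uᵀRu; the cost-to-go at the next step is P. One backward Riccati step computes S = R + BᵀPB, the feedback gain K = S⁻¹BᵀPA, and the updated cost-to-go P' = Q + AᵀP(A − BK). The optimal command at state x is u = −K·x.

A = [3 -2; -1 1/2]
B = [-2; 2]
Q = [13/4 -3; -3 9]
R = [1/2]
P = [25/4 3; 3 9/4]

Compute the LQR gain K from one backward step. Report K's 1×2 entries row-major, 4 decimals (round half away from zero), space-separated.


BᵀP = [-6.5000 -1.5000]
S = R + BᵀPB = [1/2] + [10.0000] = [10.5000]
BᵀPA = [-18.0000 12.2500]
K = S⁻¹·BᵀPA = [-1.7143 1.1667]
A−BK = [-0.4286 0.3333; 2.4286 -1.8333]
AᵀP(A−BK) = [9.6429 -7.1250; -7.1250 5.2708]
P' = Q + AᵀP(A−BK) = [12.8929 -10.1250; -10.1250 14.2708]
tr(P') = 27.1637

-1.7143 1.1667


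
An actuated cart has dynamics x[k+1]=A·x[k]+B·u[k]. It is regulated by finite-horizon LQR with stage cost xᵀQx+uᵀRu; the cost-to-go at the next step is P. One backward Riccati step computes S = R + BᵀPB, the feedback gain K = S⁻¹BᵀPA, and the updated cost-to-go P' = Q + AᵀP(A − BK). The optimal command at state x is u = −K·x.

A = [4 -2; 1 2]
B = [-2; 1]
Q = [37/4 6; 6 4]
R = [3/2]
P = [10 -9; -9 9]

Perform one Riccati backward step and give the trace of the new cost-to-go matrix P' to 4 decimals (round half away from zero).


21.6604

BᵀP = [-29.0000 27.0000]
S = R + BᵀPB = [3/2] + [85.0000] = [86.5000]
BᵀPA = [-89.0000 112.0000]
K = S⁻¹·BᵀPA = [-1.0289 1.2948]
A−BK = [1.9422 0.5896; 2.0289 0.7052]
AᵀP(A−BK) = [5.4277 -0.7630; -0.7630 2.9827]
P' = Q + AᵀP(A−BK) = [14.6777 5.2370; 5.2370 6.9827]
tr(P') = 21.6604


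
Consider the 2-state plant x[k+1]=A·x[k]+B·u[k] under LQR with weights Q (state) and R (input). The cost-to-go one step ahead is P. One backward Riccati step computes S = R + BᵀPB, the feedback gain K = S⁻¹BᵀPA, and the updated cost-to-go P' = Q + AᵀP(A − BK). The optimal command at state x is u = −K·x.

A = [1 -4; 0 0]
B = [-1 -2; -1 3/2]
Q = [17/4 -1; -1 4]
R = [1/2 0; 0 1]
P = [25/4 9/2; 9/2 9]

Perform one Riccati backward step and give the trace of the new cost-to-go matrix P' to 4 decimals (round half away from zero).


11.1005

BᵀP = [-10.7500 -13.5000; -5.7500 4.5000]
S = R + BᵀPB = [1/2 0; 0 1] + [24.2500 1.2500; 1.2500 18.2500] = [24.7500 1.2500; 1.2500 19.2500]
BᵀPA = [-10.7500 43.0000; -5.7500 23.0000]
K = S⁻¹·BᵀPA = [-0.4206 1.6825; -0.2714 1.0855]
A−BK = [0.0366 -0.1464; -0.0136 0.0542]
AᵀP(A−BK) = [0.1677 -0.6707; -0.6707 2.6828]
P' = Q + AᵀP(A−BK) = [4.4177 -1.6707; -1.6707 6.6828]
tr(P') = 11.1005


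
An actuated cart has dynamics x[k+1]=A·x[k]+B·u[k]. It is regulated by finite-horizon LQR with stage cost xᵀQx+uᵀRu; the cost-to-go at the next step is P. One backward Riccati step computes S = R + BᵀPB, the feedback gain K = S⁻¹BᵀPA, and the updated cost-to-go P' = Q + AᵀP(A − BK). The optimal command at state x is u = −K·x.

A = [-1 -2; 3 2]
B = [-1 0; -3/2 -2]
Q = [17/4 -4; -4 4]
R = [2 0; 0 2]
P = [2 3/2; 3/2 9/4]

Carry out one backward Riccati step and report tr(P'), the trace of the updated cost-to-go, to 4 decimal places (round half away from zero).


15.0237

BᵀP = [-4.2500 -4.8750; -3.0000 -4.5000]
S = R + BᵀPB = [2 0; 0 2] + [11.5625 9.7500; 9.7500 9.0000] = [13.5625 9.7500; 9.7500 11.0000]
BᵀPA = [-10.3750 -1.2500; -10.5000 -3.0000]
K = S⁻¹·BᵀPA = [-0.2171 0.2864; -0.7621 -0.5266]
A−BK = [-1.2171 -1.7136; 1.1501 1.3764]
AᵀP(A−BK) = [2.9954 2.9423; 2.9423 3.7783]
P' = Q + AᵀP(A−BK) = [7.2454 -1.0577; -1.0577 7.7783]
tr(P') = 15.0237


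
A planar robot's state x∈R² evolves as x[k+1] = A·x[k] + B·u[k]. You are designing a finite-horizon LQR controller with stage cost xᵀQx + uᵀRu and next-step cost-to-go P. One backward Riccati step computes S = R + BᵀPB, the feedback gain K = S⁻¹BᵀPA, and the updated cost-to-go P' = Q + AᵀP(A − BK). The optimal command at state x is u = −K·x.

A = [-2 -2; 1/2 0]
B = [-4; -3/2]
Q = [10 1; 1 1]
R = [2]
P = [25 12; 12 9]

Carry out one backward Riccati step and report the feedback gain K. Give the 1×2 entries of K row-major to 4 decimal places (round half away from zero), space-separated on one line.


0.3625 0.4168

BᵀP = [-118.0000 -61.5000]
S = R + BᵀPB = [2] + [564.2500] = [566.2500]
BᵀPA = [205.2500 236.0000]
K = S⁻¹·BᵀPA = [0.3625 0.4168]
A−BK = [-0.5501 -0.3329; 1.0437 0.6252]
AᵀP(A−BK) = [3.8525 2.4565; 2.4565 1.6406]
P' = Q + AᵀP(A−BK) = [13.8525 3.4565; 3.4565 2.6406]
tr(P') = 16.4932


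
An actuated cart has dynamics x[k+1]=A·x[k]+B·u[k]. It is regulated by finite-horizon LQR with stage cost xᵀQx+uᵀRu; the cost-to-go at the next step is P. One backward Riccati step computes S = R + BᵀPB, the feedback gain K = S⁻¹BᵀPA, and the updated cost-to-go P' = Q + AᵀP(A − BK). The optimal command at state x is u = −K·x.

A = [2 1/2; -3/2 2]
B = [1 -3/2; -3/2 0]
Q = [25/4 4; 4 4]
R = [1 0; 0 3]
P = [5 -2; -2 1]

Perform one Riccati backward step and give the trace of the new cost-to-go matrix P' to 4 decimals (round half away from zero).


BᵀP = [8.0000 -3.5000; -7.5000 3.0000]
S = R + BᵀPB = [1 0; 0 3] + [13.2500 -12.0000; -12.0000 11.2500] = [14.2500 -12.0000; -12.0000 14.2500]
BᵀPA = [21.2500 -3.0000; -19.5000 2.2500]
K = S⁻¹·BᵀPA = [1.1651 -0.2667; -0.3873 -0.0667]
A−BK = [0.2540 0.6667; 0.2476 1.6000]
AᵀP(A−BK) = [1.9397 -0.1333; -0.1333 0.6000]
P' = Q + AᵀP(A−BK) = [8.1897 3.8667; 3.8667 4.6000]
tr(P') = 12.7897

12.7897


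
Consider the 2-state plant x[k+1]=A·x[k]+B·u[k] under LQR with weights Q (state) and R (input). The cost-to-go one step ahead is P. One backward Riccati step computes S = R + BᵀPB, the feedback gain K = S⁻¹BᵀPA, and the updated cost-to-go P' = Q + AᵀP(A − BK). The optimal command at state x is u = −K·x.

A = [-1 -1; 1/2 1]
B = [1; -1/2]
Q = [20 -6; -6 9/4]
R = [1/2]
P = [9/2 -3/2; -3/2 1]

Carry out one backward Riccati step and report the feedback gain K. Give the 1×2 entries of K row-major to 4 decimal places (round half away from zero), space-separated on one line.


BᵀP = [5.2500 -2.0000]
S = R + BᵀPB = [1/2] + [6.2500] = [6.7500]
BᵀPA = [-6.2500 -7.2500]
K = S⁻¹·BᵀPA = [-0.9259 -1.0741]
A−BK = [-0.0741 0.0741; 0.0370 0.4630]
AᵀP(A−BK) = [0.4630 0.5370; 0.5370 0.7130]
P' = Q + AᵀP(A−BK) = [20.4630 -5.4630; -5.4630 2.9630]
tr(P') = 23.4259

-0.9259 -1.0741


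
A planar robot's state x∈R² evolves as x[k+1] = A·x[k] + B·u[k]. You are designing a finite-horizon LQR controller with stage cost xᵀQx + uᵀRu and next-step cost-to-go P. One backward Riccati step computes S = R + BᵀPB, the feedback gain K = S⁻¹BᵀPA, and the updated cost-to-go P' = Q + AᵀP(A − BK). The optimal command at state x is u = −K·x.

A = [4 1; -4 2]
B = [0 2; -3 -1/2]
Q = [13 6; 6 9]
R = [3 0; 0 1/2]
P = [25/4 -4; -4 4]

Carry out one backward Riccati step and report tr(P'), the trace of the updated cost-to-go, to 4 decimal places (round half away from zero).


27.9588

BᵀP = [12.0000 -12.0000; 14.5000 -10.0000]
S = R + BᵀPB = [3 0; 0 1/2] + [36.0000 30.0000; 30.0000 34.0000] = [39.0000 30.0000; 30.0000 34.5000]
BᵀPA = [96.0000 -12.0000; 98.0000 -5.5000]
K = S⁻¹·BᵀPA = [0.8350 -0.5589; 2.1145 0.3266]
A−BK = [-0.2290 0.3468; -0.4377 0.4865]
AᵀP(A−BK) = [4.6195 -1.3502; -1.3502 1.3392]
P' = Q + AᵀP(A−BK) = [17.6195 4.6498; 4.6498 10.3392]
tr(P') = 27.9588


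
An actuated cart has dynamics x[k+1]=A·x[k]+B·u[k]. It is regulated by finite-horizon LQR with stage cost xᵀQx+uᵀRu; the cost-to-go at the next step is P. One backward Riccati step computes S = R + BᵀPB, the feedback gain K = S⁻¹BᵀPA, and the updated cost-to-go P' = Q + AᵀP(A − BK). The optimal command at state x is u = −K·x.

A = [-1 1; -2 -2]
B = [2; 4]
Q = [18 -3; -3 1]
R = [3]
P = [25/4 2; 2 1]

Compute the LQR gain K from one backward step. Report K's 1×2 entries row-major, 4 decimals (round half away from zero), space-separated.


BᵀP = [20.5000 8.0000]
S = R + BᵀPB = [3] + [73.0000] = [76.0000]
BᵀPA = [-36.5000 4.5000]
K = S⁻¹·BᵀPA = [-0.4803 0.0592]
A−BK = [-0.0395 0.8816; -0.0789 -2.2368]
AᵀP(A−BK) = [0.7204 -0.0888; -0.0888 1.9836]
P' = Q + AᵀP(A−BK) = [18.7204 -3.0888; -3.0888 2.9836]
tr(P') = 21.7039

-0.4803 0.0592


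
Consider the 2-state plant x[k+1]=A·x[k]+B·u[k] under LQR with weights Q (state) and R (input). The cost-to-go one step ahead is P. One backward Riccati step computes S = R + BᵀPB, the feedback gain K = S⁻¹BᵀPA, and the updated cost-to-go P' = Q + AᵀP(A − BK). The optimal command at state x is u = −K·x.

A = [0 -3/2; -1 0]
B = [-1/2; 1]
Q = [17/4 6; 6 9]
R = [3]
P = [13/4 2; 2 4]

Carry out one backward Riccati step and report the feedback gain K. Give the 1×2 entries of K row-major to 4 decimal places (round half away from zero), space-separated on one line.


BᵀP = [0.3750 3.0000]
S = R + BᵀPB = [3] + [2.8125] = [5.8125]
BᵀPA = [-3.0000 -0.5625]
K = S⁻¹·BᵀPA = [-0.5161 -0.0968]
A−BK = [-0.2581 -1.5484; -0.4839 0.0968]
AᵀP(A−BK) = [2.4516 2.7097; 2.7097 7.2581]
P' = Q + AᵀP(A−BK) = [6.7016 8.7097; 8.7097 16.2581]
tr(P') = 22.9597

-0.5161 -0.0968


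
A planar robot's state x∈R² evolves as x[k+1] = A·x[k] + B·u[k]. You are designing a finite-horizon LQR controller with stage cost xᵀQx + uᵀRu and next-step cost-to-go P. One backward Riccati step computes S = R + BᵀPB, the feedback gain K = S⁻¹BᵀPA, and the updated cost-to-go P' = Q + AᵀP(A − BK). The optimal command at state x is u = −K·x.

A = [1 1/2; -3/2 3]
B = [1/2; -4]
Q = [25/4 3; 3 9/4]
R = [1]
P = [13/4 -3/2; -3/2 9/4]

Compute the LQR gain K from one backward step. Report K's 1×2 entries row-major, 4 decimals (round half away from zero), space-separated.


BᵀP = [7.6250 -9.7500]
S = R + BᵀPB = [1] + [42.8125] = [43.8125]
BᵀPA = [22.2500 -25.4375]
K = S⁻¹·BᵀPA = [0.5078 -0.5806]
A−BK = [0.7461 0.7903; 0.5314 0.6776]
AᵀP(A−BK) = [1.5129 1.0433; 1.0433 1.7935]
P' = Q + AᵀP(A−BK) = [7.7629 4.0433; 4.0433 4.0435]
tr(P') = 11.8064

0.5078 -0.5806


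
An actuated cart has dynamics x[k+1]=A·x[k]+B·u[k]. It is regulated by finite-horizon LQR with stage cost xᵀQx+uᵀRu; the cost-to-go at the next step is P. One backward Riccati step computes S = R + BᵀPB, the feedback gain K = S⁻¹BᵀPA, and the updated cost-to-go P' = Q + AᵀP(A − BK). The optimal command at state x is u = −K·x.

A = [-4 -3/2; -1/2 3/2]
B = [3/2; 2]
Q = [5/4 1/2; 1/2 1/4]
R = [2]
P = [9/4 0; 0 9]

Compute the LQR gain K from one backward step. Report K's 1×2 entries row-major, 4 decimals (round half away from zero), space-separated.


-0.5225 0.5094

BᵀP = [3.3750 18.0000]
S = R + BᵀPB = [2] + [41.0625] = [43.0625]
BᵀPA = [-22.5000 21.9375]
K = S⁻¹·BᵀPA = [-0.5225 0.5094]
A−BK = [-3.2163 -2.2642; 0.5450 0.4811]
AᵀP(A−BK) = [26.4938 18.2123; 18.2123 14.1368]
P' = Q + AᵀP(A−BK) = [27.7438 18.7123; 18.7123 14.3868]
tr(P') = 42.1306


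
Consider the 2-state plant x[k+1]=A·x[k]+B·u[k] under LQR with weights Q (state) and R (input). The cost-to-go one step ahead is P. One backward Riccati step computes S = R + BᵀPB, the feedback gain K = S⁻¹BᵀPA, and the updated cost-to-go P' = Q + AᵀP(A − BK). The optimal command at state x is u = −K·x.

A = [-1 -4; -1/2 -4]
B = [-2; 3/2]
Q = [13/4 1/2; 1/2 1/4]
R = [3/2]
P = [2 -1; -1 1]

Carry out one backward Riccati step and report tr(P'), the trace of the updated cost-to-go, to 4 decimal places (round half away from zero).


16.3521

BᵀP = [-5.5000 3.5000]
S = R + BᵀPB = [3/2] + [16.2500] = [17.7500]
BᵀPA = [3.7500 8.0000]
K = S⁻¹·BᵀPA = [0.2113 0.4507]
A−BK = [-0.5775 -3.0986; -0.8169 -4.6761]
AᵀP(A−BK) = [0.4577 2.3099; 2.3099 12.3944]
P' = Q + AᵀP(A−BK) = [3.7077 2.8099; 2.8099 12.6444]
tr(P') = 16.3521


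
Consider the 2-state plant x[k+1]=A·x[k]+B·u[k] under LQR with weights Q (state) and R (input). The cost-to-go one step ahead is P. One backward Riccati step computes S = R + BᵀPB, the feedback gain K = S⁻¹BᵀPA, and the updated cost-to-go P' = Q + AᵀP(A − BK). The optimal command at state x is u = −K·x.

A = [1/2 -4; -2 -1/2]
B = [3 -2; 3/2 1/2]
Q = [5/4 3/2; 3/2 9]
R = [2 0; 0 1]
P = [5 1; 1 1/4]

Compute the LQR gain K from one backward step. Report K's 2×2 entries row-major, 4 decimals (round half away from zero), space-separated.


BᵀP = [16.5000 3.3750; -9.5000 -1.8750]
S = R + BᵀPB = [2 0; 0 1] + [54.5625 -31.3125; -31.3125 18.0625] = [56.5625 -31.3125; -31.3125 19.0625]
BᵀPA = [1.5000 -67.6875; -1.0000 38.9375]
K = S⁻¹·BᵀPA = [-0.0278 -0.7270; -0.0981 0.8485]
A−BK = [0.3871 -0.1221; -1.9092 0.1662]
AᵀP(A−BK) = [0.1936 -0.0611; -0.0611 1.8178]
P' = Q + AᵀP(A−BK) = [1.4436 1.4389; 1.4389 10.8178]
tr(P') = 12.2613

-0.0278 -0.7270 -0.0981 0.8485


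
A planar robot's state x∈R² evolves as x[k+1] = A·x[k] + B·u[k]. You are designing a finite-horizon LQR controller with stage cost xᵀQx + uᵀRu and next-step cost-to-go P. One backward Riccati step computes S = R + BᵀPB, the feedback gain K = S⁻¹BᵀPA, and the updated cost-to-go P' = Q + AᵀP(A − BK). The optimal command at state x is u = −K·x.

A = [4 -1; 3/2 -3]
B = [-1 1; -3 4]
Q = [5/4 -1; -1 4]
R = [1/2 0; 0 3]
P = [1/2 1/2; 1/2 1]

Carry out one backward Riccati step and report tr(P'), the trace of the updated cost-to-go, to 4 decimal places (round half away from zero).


8.3251

BᵀP = [-2.0000 -3.5000; 2.5000 4.5000]
S = R + BᵀPB = [1/2 0; 0 3] + [12.5000 -16.0000; -16.0000 20.5000] = [13.0000 -16.0000; -16.0000 23.5000]
BᵀPA = [-13.2500 12.5000; 16.7500 -16.0000]
K = S⁻¹·BᵀPA = [-0.8763 0.7626; 0.1162 -0.1616]
A−BK = [3.0076 -0.0758; -1.5934 -0.0657]
AᵀP(A−BK) = [2.6938 -0.4381; -0.4381 0.3813]
P' = Q + AᵀP(A−BK) = [3.9438 -1.4381; -1.4381 4.3813]
tr(P') = 8.3251


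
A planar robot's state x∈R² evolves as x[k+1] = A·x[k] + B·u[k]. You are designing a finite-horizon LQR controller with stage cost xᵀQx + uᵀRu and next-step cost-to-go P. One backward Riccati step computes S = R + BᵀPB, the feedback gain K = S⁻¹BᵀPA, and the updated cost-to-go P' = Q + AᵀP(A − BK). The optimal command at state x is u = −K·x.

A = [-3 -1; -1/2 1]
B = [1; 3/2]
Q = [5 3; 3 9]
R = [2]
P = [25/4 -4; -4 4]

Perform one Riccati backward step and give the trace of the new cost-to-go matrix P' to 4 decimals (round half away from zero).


BᵀP = [0.2500 2.0000]
S = R + BᵀPB = [2] + [3.2500] = [5.2500]
BᵀPA = [-1.7500 1.7500]
K = S⁻¹·BᵀPA = [-0.3333 0.3333]
A−BK = [-2.6667 -1.3333; 0.0000 0.5000]
AᵀP(A−BK) = [44.6667 27.3333; 27.3333 17.6667]
P' = Q + AᵀP(A−BK) = [49.6667 30.3333; 30.3333 26.6667]
tr(P') = 76.3333

76.3333


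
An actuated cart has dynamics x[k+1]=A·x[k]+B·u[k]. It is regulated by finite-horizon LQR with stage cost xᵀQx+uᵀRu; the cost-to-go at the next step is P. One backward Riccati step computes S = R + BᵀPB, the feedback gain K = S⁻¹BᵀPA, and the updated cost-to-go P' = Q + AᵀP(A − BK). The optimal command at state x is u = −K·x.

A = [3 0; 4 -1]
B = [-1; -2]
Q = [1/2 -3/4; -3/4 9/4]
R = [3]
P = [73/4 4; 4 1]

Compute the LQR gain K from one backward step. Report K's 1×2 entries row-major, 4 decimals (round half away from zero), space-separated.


-2.4909 0.1455

BᵀP = [-26.2500 -6.0000]
S = R + BᵀPB = [3] + [38.2500] = [41.2500]
BᵀPA = [-102.7500 6.0000]
K = S⁻¹·BᵀPA = [-2.4909 0.1455]
A−BK = [0.5091 0.1455; -0.9818 -0.7091]
AᵀP(A−BK) = [20.3091 -1.0545; -1.0545 0.1273]
P' = Q + AᵀP(A−BK) = [20.8091 -1.8045; -1.8045 2.3773]
tr(P') = 23.1864


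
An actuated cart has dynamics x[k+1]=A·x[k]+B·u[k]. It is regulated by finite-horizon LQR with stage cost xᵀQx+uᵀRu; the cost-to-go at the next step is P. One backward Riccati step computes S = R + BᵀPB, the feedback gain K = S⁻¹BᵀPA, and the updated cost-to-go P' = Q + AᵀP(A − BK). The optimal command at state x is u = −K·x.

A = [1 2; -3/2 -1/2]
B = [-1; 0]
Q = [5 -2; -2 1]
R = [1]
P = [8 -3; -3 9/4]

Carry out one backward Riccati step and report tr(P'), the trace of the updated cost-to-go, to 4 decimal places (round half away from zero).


15.2361

BᵀP = [-8.0000 3.0000]
S = R + BᵀPB = [1] + [8.0000] = [9.0000]
BᵀPA = [-12.5000 -17.5000]
K = S⁻¹·BᵀPA = [-1.3889 -1.9444]
A−BK = [-0.3889 0.0556; -1.5000 -0.5000]
AᵀP(A−BK) = [4.7014 3.8819; 3.8819 4.5347]
P' = Q + AᵀP(A−BK) = [9.7014 1.8819; 1.8819 5.5347]
tr(P') = 15.2361


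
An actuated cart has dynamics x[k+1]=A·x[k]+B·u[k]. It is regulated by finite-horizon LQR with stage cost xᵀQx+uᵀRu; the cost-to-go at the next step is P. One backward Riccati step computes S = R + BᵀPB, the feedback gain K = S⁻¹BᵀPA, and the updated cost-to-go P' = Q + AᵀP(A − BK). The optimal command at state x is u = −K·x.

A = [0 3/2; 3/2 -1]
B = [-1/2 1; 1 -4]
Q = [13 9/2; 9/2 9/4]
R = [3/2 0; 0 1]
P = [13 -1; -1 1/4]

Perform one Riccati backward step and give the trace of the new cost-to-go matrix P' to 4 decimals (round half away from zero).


18.4211

BᵀP = [-7.5000 0.7500; 17.0000 -2.0000]
S = R + BᵀPB = [3/2 0; 0 1] + [4.5000 -10.5000; -10.5000 25.0000] = [6.0000 -10.5000; -10.5000 26.0000]
BᵀPA = [1.1250 -12.0000; -3.0000 27.5000]
K = S⁻¹·BᵀPA = [-0.0492 -0.5082; -0.1352 0.8525]
A−BK = [0.1107 0.3934; 1.0082 2.9180]
AᵀP(A−BK) = [0.2121 0.5041; 0.5041 2.9590]
P' = Q + AᵀP(A−BK) = [13.2121 5.0041; 5.0041 5.2090]
tr(P') = 18.4211


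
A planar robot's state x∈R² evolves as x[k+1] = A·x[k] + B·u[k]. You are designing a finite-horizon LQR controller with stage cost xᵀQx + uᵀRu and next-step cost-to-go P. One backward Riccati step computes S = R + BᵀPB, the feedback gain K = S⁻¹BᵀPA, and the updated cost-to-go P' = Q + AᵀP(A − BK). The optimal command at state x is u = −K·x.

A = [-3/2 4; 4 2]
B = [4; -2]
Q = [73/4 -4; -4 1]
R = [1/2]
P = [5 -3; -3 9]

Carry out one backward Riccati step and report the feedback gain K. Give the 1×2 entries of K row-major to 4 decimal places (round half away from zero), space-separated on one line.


BᵀP = [26.0000 -30.0000]
S = R + BᵀPB = [1/2] + [164.0000] = [164.5000]
BᵀPA = [-159.0000 44.0000]
K = S⁻¹·BᵀPA = [-0.9666 0.2675]
A−BK = [2.3663 2.9301; 2.0669 2.5350]
AᵀP(A−BK) = [37.5661 45.5289; 45.5289 56.2310]
P' = Q + AᵀP(A−BK) = [55.8161 41.5289; 41.5289 57.2310]
tr(P') = 113.0471

-0.9666 0.2675


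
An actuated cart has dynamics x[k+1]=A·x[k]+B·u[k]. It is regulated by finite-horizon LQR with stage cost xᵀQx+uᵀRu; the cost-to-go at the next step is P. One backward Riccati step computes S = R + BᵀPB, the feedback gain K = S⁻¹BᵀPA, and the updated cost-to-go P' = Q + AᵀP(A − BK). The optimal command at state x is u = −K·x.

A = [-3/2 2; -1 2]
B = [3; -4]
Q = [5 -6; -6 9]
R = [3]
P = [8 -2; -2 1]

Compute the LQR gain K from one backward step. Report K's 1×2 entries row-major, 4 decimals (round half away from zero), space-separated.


BᵀP = [32.0000 -10.0000]
S = R + BᵀPB = [3] + [136.0000] = [139.0000]
BᵀPA = [-38.0000 44.0000]
K = S⁻¹·BᵀPA = [-0.2734 0.3165]
A−BK = [-0.6799 1.0504; -2.0935 3.2662]
AᵀP(A−BK) = [2.6115 -3.9712; -3.9712 6.0719]
P' = Q + AᵀP(A−BK) = [7.6115 -9.9712; -9.9712 15.0719]
tr(P') = 22.6835

-0.2734 0.3165


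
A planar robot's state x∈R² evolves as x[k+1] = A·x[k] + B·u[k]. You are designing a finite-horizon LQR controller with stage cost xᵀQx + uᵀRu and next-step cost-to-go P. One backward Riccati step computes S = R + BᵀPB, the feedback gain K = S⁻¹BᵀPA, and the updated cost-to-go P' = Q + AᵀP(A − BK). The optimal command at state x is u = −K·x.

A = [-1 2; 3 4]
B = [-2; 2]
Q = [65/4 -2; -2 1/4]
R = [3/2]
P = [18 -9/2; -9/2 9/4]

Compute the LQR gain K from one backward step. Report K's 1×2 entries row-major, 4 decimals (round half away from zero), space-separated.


0.7215 -0.3038

BᵀP = [-45.0000 13.5000]
S = R + BᵀPB = [3/2] + [117.0000] = [118.5000]
BᵀPA = [85.5000 -36.0000]
K = S⁻¹·BᵀPA = [0.7215 -0.3038]
A−BK = [0.4430 1.3924; 1.5570 4.6076]
AᵀP(A−BK) = [3.5601 7.9747; 7.9747 25.0633]
P' = Q + AᵀP(A−BK) = [19.8101 5.9747; 5.9747 25.3133]
tr(P') = 45.1234


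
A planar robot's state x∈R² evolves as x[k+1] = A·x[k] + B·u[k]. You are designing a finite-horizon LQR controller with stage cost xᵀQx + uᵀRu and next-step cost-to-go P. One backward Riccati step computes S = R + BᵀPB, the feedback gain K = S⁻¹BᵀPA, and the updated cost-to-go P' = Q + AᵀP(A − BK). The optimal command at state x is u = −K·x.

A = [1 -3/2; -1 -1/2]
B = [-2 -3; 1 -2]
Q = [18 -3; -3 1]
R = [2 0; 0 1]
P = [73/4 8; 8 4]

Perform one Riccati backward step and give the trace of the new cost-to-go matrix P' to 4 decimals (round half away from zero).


19.6500

BᵀP = [-28.5000 -12.0000; -70.7500 -32.0000]
S = R + BᵀPB = [2 0; 0 1] + [45.0000 109.5000; 109.5000 276.2500] = [47.0000 109.5000; 109.5000 277.2500]
BᵀPA = [-16.5000 48.7500; -38.7500 122.1250]
K = S⁻¹·BᵀPA = [-0.3186 0.1377; -0.0139 0.3861]
A−BK = [0.3210 -0.0663; -0.7093 0.1346]
AᵀP(A−BK) = [0.4531 -0.1415; -0.1415 0.1969]
P' = Q + AᵀP(A−BK) = [18.4531 -3.1415; -3.1415 1.1969]
tr(P') = 19.6500


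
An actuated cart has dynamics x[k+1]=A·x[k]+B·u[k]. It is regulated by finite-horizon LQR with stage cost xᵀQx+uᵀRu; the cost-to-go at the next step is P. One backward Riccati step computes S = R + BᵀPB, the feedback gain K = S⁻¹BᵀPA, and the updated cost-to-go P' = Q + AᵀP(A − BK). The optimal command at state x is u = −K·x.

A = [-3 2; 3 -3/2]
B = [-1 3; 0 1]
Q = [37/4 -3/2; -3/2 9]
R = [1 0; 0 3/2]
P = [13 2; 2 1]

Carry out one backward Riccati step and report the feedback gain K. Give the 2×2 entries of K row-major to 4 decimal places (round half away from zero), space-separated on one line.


BᵀP = [-13.0000 -2.0000; 41.0000 7.0000]
S = R + BᵀPB = [1 0; 0 3/2] + [13.0000 -41.0000; -41.0000 130.0000] = [14.0000 -41.0000; -41.0000 131.5000]
BᵀPA = [33.0000 -23.0000; -102.0000 71.5000]
K = S⁻¹·BᵀPA = [0.9844 -0.5813; -0.4688 0.3625]
A−BK = [-0.6094 0.3313; 3.4688 -1.8625]
AᵀP(A−BK) = [9.7031 -5.3438; -5.3438 2.9625]
P' = Q + AᵀP(A−BK) = [18.9531 -6.8438; -6.8438 11.9625]
tr(P') = 30.9156

0.9844 -0.5813 -0.4688 0.3625
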